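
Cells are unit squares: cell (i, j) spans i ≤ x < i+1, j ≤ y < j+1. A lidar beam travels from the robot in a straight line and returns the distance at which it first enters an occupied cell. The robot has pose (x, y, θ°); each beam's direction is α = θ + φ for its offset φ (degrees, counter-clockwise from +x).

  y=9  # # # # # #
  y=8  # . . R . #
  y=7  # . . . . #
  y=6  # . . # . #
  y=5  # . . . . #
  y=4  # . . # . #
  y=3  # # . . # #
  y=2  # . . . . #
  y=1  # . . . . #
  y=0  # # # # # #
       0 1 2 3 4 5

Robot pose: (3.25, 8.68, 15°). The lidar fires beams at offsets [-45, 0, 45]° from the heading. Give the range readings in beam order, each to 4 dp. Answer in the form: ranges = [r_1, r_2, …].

beam 1: φ=-45°, α=330°
  dir = (cos 330°, sin 330°) = (0.8660, -0.5000); from cell (3,8)
  next x-line at t=0.8660, next y-line at t=1.3600; Δt_x=1.1547, Δt_y=2.0000
    x: enter (4,8) at t=0.8660
    y: enter (4,7) at t=1.3600
    x: enter (5,7) at t=2.0207 ← occupied
  → r_1 = 2.0207
beam 2: φ=0°, α=15°
  dir = (cos 15°, sin 15°) = (0.9659, 0.2588); from cell (3,8)
  next x-line at t=0.7765, next y-line at t=1.2364; Δt_x=1.0353, Δt_y=3.8637
    x: enter (4,8) at t=0.7765
    y: enter (4,9) at t=1.2364 ← occupied
  → r_2 = 1.2364
beam 3: φ=45°, α=60°
  dir = (cos 60°, sin 60°) = (0.5000, 0.8660); from cell (3,8)
  next x-line at t=1.5000, next y-line at t=0.3695; Δt_x=2.0000, Δt_y=1.1547
    y: enter (3,9) at t=0.3695 ← occupied
  → r_3 = 0.3695

ranges = [2.0207, 1.2364, 0.3695]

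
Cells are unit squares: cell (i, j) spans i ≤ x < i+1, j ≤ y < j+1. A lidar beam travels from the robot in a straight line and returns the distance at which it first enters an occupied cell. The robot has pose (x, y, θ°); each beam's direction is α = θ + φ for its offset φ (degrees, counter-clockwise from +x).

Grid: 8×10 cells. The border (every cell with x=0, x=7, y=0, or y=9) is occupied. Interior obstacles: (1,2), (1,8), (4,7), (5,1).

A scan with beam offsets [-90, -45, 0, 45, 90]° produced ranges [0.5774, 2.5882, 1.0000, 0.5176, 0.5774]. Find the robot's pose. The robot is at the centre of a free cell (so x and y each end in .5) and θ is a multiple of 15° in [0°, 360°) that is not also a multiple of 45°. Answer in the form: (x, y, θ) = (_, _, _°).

The pose lattice has 44·16 = 704 candidates. Test each by forward raycasting.
  (6.5, 6.5, 345°): beam 1 = 4.6587 ≠ 0.5774 ✗
  (4.5, 3.5, 30°): beam 1 = 1.7321 ≠ 0.5774 ✗
  (6.5, 4.5, 150°): beam 1 = 1.0000 ≠ 0.5774 ✗
  …
  (4.5, 8.5, 30°): r_1=0.5774, r_2=2.5882, r_3=1.0000, r_4=0.5176, r_5=0.5774 — all match ✓
No second candidate reproduces the full scan.

(x, y, θ) = (4.5, 8.5, 30°)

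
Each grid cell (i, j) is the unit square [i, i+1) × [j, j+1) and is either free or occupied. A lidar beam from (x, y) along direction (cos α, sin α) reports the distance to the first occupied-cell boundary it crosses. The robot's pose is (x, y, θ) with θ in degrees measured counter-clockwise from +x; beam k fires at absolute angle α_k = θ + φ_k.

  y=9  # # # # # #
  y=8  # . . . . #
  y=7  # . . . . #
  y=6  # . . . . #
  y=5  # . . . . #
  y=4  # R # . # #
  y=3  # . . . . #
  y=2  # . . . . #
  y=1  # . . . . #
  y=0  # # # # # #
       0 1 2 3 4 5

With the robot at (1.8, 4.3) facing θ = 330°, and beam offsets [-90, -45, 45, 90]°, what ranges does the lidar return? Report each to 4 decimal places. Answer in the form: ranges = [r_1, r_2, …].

beam 1: φ=-90°, α=240°
  cosα=-0.5000 sinα=-0.8660 | (1,4) | tMaxX 1.6000 tMaxY 0.3464 | tΔX 2.0000 tΔY 1.1547
    t=0.3464 [y] (1,3)
    t=1.5011 [y] (1,2)
    t=1.6000 [x] (0,2) — stop
  → r_1 = 1.6000
beam 2: φ=-45°, α=285°
  cosα=0.2588 sinα=-0.9659 | (1,4) | tMaxX 0.7727 tMaxY 0.3106 | tΔX 3.8637 tΔY 1.0353
    t=0.3106 [y] (1,3)
    t=0.7727 [x] (2,3)
    t=1.3459 [y] (2,2)
    t=2.3811 [y] (2,1)
    t=3.4164 [y] (2,0) — stop
  → r_2 = 3.4164
beam 3: φ=45°, α=15°
  cosα=0.9659 sinα=0.2588 | (1,4) | tMaxX 0.2071 tMaxY 2.7046 | tΔX 1.0353 tΔY 3.8637
    t=0.2071 [x] (2,4) — stop
  → r_3 = 0.2071
beam 4: φ=90°, α=60°
  cosα=0.5000 sinα=0.8660 | (1,4) | tMaxX 0.4000 tMaxY 0.8083 | tΔX 2.0000 tΔY 1.1547
    t=0.4000 [x] (2,4) — stop
  → r_4 = 0.4000

ranges = [1.6000, 3.4164, 0.2071, 0.4000]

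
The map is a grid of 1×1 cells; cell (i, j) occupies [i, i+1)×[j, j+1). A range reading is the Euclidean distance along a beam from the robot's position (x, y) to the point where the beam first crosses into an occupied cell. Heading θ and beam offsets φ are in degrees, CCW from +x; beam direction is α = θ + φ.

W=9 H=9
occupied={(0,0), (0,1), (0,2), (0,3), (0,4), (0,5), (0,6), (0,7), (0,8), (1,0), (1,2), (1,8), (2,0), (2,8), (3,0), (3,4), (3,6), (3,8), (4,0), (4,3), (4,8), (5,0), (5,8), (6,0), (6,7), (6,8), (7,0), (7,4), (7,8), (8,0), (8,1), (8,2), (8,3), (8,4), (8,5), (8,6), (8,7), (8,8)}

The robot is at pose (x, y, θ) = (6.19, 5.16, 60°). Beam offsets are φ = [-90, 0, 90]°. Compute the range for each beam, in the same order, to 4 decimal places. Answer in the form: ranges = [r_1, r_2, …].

ranges = [0.9353, 3.2793, 2.5288]

beam 1: φ=-90°, α=330°
  direction (0.8660, -0.5000); cell (6,5); t to first gridline: x 0.9353, y 0.3200 (then +1.1547 / +2.0000)
    (6,4) via y @ 0.3200
    (7,4) via x @ 0.9353  # hit
  → r_1 = 0.9353
beam 2: φ=0°, α=60°
  direction (0.5000, 0.8660); cell (6,5); t to first gridline: x 1.6200, y 0.9699 (then +2.0000 / +1.1547)
    (6,6) via y @ 0.9699
    (7,6) via x @ 1.6200
    (7,7) via y @ 2.1246
    (7,8) via y @ 3.2793  # hit
  → r_2 = 3.2793
beam 3: φ=90°, α=150°
  direction (-0.8660, 0.5000); cell (6,5); t to first gridline: x 0.2194, y 1.6800 (then +1.1547 / +2.0000)
    (5,5) via x @ 0.2194
    (4,5) via x @ 1.3741
    (4,6) via y @ 1.6800
    (3,6) via x @ 2.5288  # hit
  → r_3 = 2.5288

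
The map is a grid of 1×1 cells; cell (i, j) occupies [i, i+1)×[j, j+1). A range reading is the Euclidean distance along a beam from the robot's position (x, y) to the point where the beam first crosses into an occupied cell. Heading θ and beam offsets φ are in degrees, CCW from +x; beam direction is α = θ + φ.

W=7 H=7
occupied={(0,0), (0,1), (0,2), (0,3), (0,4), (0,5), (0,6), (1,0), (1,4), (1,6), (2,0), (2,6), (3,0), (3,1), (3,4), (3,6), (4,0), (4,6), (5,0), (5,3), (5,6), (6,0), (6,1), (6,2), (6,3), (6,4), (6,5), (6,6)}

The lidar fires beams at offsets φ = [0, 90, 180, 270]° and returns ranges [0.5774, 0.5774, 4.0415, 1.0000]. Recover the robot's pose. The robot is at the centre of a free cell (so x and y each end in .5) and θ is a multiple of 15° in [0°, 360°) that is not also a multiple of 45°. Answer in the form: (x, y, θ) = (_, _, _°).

Candidates: 21 free-cell centres × 16 headings = 336 poses. Raycast each; keep the one whose scan matches to 4 dp.
  (1.5, 1.5, 330°): beam 1 = 1.0000 ≠ 0.5774 ✗
  (2.5, 2.5, 330°): beam 1 = 1.0000 ≠ 0.5774 ✗
  (3.5, 2.5, 255°): beam 1 = 0.5176 ≠ 0.5774 ✗
  (1.5, 2.5, 30°): beam 1 = 5.1962 ≠ 0.5774 ✗
  …
  (1.5, 1.5, 210°): r_1=0.5774, r_2=0.5774, r_3=4.0415, r_4=1.0000 — all match ✓
Unique over the lattice → pose = (1.5, 1.5, 210°).

(x, y, θ) = (1.5, 1.5, 210°)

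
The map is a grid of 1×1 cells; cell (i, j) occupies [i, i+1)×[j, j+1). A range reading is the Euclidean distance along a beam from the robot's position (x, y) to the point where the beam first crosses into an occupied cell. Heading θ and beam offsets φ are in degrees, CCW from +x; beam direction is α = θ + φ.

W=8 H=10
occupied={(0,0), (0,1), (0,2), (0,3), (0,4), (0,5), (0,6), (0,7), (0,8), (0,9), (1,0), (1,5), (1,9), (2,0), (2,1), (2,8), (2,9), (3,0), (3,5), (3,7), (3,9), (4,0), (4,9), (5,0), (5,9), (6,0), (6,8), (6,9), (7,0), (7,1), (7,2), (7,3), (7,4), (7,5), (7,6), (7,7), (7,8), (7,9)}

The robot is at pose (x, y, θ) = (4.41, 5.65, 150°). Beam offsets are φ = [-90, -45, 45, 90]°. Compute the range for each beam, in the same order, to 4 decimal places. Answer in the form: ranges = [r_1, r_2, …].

beam 1: φ=-90°, α=60°
  dir = (cos 60°, sin 60°) = (0.5000, 0.8660); from cell (4,5)
  next x-line at t=1.1800, next y-line at t=0.4041; Δt_x=2.0000, Δt_y=1.1547
    y: enter (4,6) at t=0.4041
    x: enter (5,6) at t=1.1800
    y: enter (5,7) at t=1.5588
    y: enter (5,8) at t=2.7135
    x: enter (6,8) at t=3.1800 ← occupied
  → r_1 = 3.1800
beam 2: φ=-45°, α=105°
  dir = (cos 105°, sin 105°) = (-0.2588, 0.9659); from cell (4,5)
  next x-line at t=1.5841, next y-line at t=0.3623; Δt_x=3.8637, Δt_y=1.0353
    y: enter (4,6) at t=0.3623
    y: enter (4,7) at t=1.3976
    x: enter (3,7) at t=1.5841 ← occupied
  → r_2 = 1.5841
beam 3: φ=45°, α=195°
  dir = (cos 195°, sin 195°) = (-0.9659, -0.2588); from cell (4,5)
  next x-line at t=0.4245, next y-line at t=2.5114; Δt_x=1.0353, Δt_y=3.8637
    x: enter (3,5) at t=0.4245 ← occupied
  → r_3 = 0.4245
beam 4: φ=90°, α=240°
  dir = (cos 240°, sin 240°) = (-0.5000, -0.8660); from cell (4,5)
  next x-line at t=0.8200, next y-line at t=0.7506; Δt_x=2.0000, Δt_y=1.1547
    y: enter (4,4) at t=0.7506
    x: enter (3,4) at t=0.8200
    y: enter (3,3) at t=1.9053
    x: enter (2,3) at t=2.8200
    y: enter (2,2) at t=3.0600
    y: enter (2,1) at t=4.2147 ← occupied
  → r_4 = 4.2147

ranges = [3.1800, 1.5841, 0.4245, 4.2147]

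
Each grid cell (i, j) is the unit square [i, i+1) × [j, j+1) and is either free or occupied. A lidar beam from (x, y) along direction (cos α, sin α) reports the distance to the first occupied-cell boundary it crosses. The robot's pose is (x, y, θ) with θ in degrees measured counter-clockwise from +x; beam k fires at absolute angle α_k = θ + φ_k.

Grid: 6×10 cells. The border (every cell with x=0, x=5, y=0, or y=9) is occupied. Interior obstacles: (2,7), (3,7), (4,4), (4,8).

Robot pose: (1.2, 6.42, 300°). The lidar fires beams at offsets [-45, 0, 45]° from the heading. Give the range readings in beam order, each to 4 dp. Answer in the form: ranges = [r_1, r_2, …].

beam 1: φ=-45°, α=255°
  cosα=-0.2588 sinα=-0.9659 | (1,6) | tMaxX 0.7727 tMaxY 0.4348 | tΔX 3.8637 tΔY 1.0353
    t=0.4348 [y] (1,5)
    t=0.7727 [x] (0,5) — stop
  → r_1 = 0.7727
beam 2: φ=0°, α=300°
  cosα=0.5000 sinα=-0.8660 | (1,6) | tMaxX 1.6000 tMaxY 0.4850 | tΔX 2.0000 tΔY 1.1547
    t=0.4850 [y] (1,5)
    t=1.6000 [x] (2,5)
    t=1.6397 [y] (2,4)
    t=2.7944 [y] (2,3)
    t=3.6000 [x] (3,3)
    t=3.9491 [y] (3,2)
    t=5.1038 [y] (3,1)
    t=5.6000 [x] (4,1)
    t=6.2585 [y] (4,0) — stop
  → r_2 = 6.2585
beam 3: φ=45°, α=345°
  cosα=0.9659 sinα=-0.2588 | (1,6) | tMaxX 0.8282 tMaxY 1.6228 | tΔX 1.0353 tΔY 3.8637
    t=0.8282 [x] (2,6)
    t=1.6228 [y] (2,5)
    t=1.8635 [x] (3,5)
    t=2.8988 [x] (4,5)
    t=3.9340 [x] (5,5) — stop
  → r_3 = 3.9340

ranges = [0.7727, 6.2585, 3.9340]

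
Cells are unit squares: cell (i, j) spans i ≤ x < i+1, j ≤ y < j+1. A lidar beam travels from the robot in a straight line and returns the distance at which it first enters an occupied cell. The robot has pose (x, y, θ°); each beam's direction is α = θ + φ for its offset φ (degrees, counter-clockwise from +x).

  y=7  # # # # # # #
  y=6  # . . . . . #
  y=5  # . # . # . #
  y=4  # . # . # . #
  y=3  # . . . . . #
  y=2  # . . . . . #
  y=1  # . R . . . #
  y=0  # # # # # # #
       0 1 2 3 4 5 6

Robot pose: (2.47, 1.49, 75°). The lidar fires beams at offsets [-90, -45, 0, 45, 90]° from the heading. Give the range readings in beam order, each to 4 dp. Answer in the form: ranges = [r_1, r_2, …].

beam 1: φ=-90°, α=345°
  direction (0.9659, -0.2588); cell (2,1); t to first gridline: x 0.5487, y 1.8932 (then +1.0353 / +3.8637)
    (3,1) via x @ 0.5487
    (4,1) via x @ 1.5840
    (4,0) via y @ 1.8932  # hit
  → r_1 = 1.8932
beam 2: φ=-45°, α=30°
  direction (0.8660, 0.5000); cell (2,1); t to first gridline: x 0.6120, y 1.0200 (then +1.1547 / +2.0000)
    (3,1) via x @ 0.6120
    (3,2) via y @ 1.0200
    (4,2) via x @ 1.7667
    (5,2) via x @ 2.9214
    (5,3) via y @ 3.0200
    (6,3) via x @ 4.0761  # hit
  → r_2 = 4.0761
beam 3: φ=0°, α=75°
  direction (0.2588, 0.9659); cell (2,1); t to first gridline: x 2.0478, y 0.5280 (then +3.8637 / +1.0353)
    (2,2) via y @ 0.5280
    (2,3) via y @ 1.5633
    (3,3) via x @ 2.0478
    (3,4) via y @ 2.5985
    (3,5) via y @ 3.6338
    (3,6) via y @ 4.6691
    (3,7) via y @ 5.7044  # hit
  → r_3 = 5.7044
beam 4: φ=45°, α=120°
  direction (-0.5000, 0.8660); cell (2,1); t to first gridline: x 0.9400, y 0.5889 (then +2.0000 / +1.1547)
    (2,2) via y @ 0.5889
    (1,2) via x @ 0.9400
    (1,3) via y @ 1.7436
    (1,4) via y @ 2.8983
    (0,4) via x @ 2.9400  # hit
  → r_4 = 2.9400
beam 5: φ=90°, α=165°
  direction (-0.9659, 0.2588); cell (2,1); t to first gridline: x 0.4866, y 1.9705 (then +1.0353 / +3.8637)
    (1,1) via x @ 0.4866
    (0,1) via x @ 1.5219  # hit
  → r_5 = 1.5219

ranges = [1.8932, 4.0761, 5.7044, 2.9400, 1.5219]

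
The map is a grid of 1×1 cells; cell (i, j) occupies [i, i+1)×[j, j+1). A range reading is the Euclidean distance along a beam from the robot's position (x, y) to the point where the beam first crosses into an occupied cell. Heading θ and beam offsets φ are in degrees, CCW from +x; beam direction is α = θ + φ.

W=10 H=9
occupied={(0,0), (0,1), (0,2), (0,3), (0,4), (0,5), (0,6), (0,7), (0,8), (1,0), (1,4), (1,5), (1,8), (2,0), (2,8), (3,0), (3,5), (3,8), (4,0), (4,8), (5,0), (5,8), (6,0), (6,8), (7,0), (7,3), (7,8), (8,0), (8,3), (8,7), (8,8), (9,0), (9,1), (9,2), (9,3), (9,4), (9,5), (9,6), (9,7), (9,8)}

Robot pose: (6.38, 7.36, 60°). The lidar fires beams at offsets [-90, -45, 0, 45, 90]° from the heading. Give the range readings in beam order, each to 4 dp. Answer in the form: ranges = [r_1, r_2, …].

ranges = [3.0253, 1.6771, 0.7390, 0.6626, 1.2800]

beam 1: φ=-90°, α=330°
  d=(0.8660,-0.5000)  start (6,7)  tX=0.7159 tY=0.7200  stride 1/|dx|=1.1547 1/|dy|=2.0000
    cross x-line → (7,7), t=0.7159
    cross y-line → (7,6), t=0.7200
    cross x-line → (8,6), t=1.8706
    cross y-line → (8,5), t=2.7200
    cross x-line → (9,5), t=3.0253 (wall)
  → r_1 = 3.0253
beam 2: φ=-45°, α=15°
  d=(0.9659,0.2588)  start (6,7)  tX=0.6419 tY=2.4728  stride 1/|dx|=1.0353 1/|dy|=3.8637
    cross x-line → (7,7), t=0.6419
    cross x-line → (8,7), t=1.6771 (wall)
  → r_2 = 1.6771
beam 3: φ=0°, α=60°
  d=(0.5000,0.8660)  start (6,7)  tX=1.2400 tY=0.7390  stride 1/|dx|=2.0000 1/|dy|=1.1547
    cross y-line → (6,8), t=0.7390 (wall)
  → r_3 = 0.7390
beam 4: φ=45°, α=105°
  d=(-0.2588,0.9659)  start (6,7)  tX=1.4682 tY=0.6626  stride 1/|dx|=3.8637 1/|dy|=1.0353
    cross y-line → (6,8), t=0.6626 (wall)
  → r_4 = 0.6626
beam 5: φ=90°, α=150°
  d=(-0.8660,0.5000)  start (6,7)  tX=0.4388 tY=1.2800  stride 1/|dx|=1.1547 1/|dy|=2.0000
    cross x-line → (5,7), t=0.4388
    cross y-line → (5,8), t=1.2800 (wall)
  → r_5 = 1.2800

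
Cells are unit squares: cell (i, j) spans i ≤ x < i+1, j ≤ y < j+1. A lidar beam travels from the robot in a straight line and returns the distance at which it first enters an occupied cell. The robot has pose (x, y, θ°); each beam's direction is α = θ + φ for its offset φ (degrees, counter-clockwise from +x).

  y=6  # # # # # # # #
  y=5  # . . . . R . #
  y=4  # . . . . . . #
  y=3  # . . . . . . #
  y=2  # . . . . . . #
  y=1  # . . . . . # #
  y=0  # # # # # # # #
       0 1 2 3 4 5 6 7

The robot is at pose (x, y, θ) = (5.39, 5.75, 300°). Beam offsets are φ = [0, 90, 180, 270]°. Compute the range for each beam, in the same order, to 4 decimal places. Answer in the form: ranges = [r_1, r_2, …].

ranges = [3.2200, 0.5000, 0.2887, 5.0691]

beam 1: φ=0°, α=300°
  cosα=0.5000 sinα=-0.8660 | (5,5) | tMaxX 1.2200 tMaxY 0.8660 | tΔX 2.0000 tΔY 1.1547
    t=0.8660 [y] (5,4)
    t=1.2200 [x] (6,4)
    t=2.0207 [y] (6,3)
    t=3.1754 [y] (6,2)
    t=3.2200 [x] (7,2) — stop
  → r_1 = 3.2200
beam 2: φ=90°, α=30°
  cosα=0.8660 sinα=0.5000 | (5,5) | tMaxX 0.7044 tMaxY 0.5000 | tΔX 1.1547 tΔY 2.0000
    t=0.5000 [y] (5,6) — stop
  → r_2 = 0.5000
beam 3: φ=180°, α=120°
  cosα=-0.5000 sinα=0.8660 | (5,5) | tMaxX 0.7800 tMaxY 0.2887 | tΔX 2.0000 tΔY 1.1547
    t=0.2887 [y] (5,6) — stop
  → r_3 = 0.2887
beam 4: φ=270°, α=210°
  cosα=-0.8660 sinα=-0.5000 | (5,5) | tMaxX 0.4503 tMaxY 1.5000 | tΔX 1.1547 tΔY 2.0000
    t=0.4503 [x] (4,5)
    t=1.5000 [y] (4,4)
    t=1.6050 [x] (3,4)
    t=2.7597 [x] (2,4)
    t=3.5000 [y] (2,3)
    t=3.9144 [x] (1,3)
    t=5.0691 [x] (0,3) — stop
  → r_4 = 5.0691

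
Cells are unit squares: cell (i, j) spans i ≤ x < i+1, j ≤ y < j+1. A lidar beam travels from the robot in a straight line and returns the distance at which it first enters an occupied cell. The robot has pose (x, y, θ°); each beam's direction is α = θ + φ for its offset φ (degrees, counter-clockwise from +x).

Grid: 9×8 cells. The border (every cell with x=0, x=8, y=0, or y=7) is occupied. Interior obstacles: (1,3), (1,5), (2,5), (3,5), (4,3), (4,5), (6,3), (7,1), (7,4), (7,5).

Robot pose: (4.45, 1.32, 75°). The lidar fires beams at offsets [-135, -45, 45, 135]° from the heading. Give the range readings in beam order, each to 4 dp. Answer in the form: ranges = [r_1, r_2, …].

ranges = [0.3695, 4.0992, 4.2493, 0.6400]

beam 1: φ=-135°, α=300°
  direction (0.5000, -0.8660); cell (4,1); t to first gridline: x 1.1000, y 0.3695 (then +2.0000 / +1.1547)
    (4,0) via y @ 0.3695  # hit
  → r_1 = 0.3695
beam 2: φ=-45°, α=30°
  direction (0.8660, 0.5000); cell (4,1); t to first gridline: x 0.6351, y 1.3600 (then +1.1547 / +2.0000)
    (5,1) via x @ 0.6351
    (5,2) via y @ 1.3600
    (6,2) via x @ 1.7898
    (7,2) via x @ 2.9445
    (7,3) via y @ 3.3600
    (8,3) via x @ 4.0992  # hit
  → r_2 = 4.0992
beam 3: φ=45°, α=120°
  direction (-0.5000, 0.8660); cell (4,1); t to first gridline: x 0.9000, y 0.7852 (then +2.0000 / +1.1547)
    (4,2) via y @ 0.7852
    (3,2) via x @ 0.9000
    (3,3) via y @ 1.9399
    (2,3) via x @ 2.9000
    (2,4) via y @ 3.0946
    (2,5) via y @ 4.2493  # hit
  → r_3 = 4.2493
beam 4: φ=135°, α=210°
  direction (-0.8660, -0.5000); cell (4,1); t to first gridline: x 0.5196, y 0.6400 (then +1.1547 / +2.0000)
    (3,1) via x @ 0.5196
    (3,0) via y @ 0.6400  # hit
  → r_4 = 0.6400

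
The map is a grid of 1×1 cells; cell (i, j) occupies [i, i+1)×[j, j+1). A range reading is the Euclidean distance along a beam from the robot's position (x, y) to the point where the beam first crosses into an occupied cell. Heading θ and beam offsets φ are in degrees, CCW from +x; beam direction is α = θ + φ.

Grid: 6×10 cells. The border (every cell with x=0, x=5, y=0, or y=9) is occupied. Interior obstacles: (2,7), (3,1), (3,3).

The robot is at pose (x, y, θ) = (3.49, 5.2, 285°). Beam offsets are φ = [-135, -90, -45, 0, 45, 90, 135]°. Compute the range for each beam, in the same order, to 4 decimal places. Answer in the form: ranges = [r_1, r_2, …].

ranges = [2.8752, 2.5778, 4.8497, 1.2423, 1.7436, 1.5633, 3.0200]

beam 1: φ=-135°, α=150°
  d=(-0.8660,0.5000)  start (3,5)  tX=0.5658 tY=1.6000  stride 1/|dx|=1.1547 1/|dy|=2.0000
    cross x-line → (2,5), t=0.5658
    cross y-line → (2,6), t=1.6000
    cross x-line → (1,6), t=1.7205
    cross x-line → (0,6), t=2.8752 (wall)
  → r_1 = 2.8752
beam 2: φ=-90°, α=195°
  d=(-0.9659,-0.2588)  start (3,5)  tX=0.5073 tY=0.7727  stride 1/|dx|=1.0353 1/|dy|=3.8637
    cross x-line → (2,5), t=0.5073
    cross y-line → (2,4), t=0.7727
    cross x-line → (1,4), t=1.5426
    cross x-line → (0,4), t=2.5778 (wall)
  → r_2 = 2.5778
beam 3: φ=-45°, α=240°
  d=(-0.5000,-0.8660)  start (3,5)  tX=0.9800 tY=0.2309  stride 1/|dx|=2.0000 1/|dy|=1.1547
    cross y-line → (3,4), t=0.2309
    cross x-line → (2,4), t=0.9800
    cross y-line → (2,3), t=1.3856
    cross y-line → (2,2), t=2.5403
    cross x-line → (1,2), t=2.9800
    cross y-line → (1,1), t=3.6950
    cross y-line → (1,0), t=4.8497 (wall)
  → r_3 = 4.8497
beam 4: φ=0°, α=285°
  d=(0.2588,-0.9659)  start (3,5)  tX=1.9705 tY=0.2071  stride 1/|dx|=3.8637 1/|dy|=1.0353
    cross y-line → (3,4), t=0.2071
    cross y-line → (3,3), t=1.2423 (wall)
  → r_4 = 1.2423
beam 5: φ=45°, α=330°
  d=(0.8660,-0.5000)  start (3,5)  tX=0.5889 tY=0.4000  stride 1/|dx|=1.1547 1/|dy|=2.0000
    cross y-line → (3,4), t=0.4000
    cross x-line → (4,4), t=0.5889
    cross x-line → (5,4), t=1.7436 (wall)
  → r_5 = 1.7436
beam 6: φ=90°, α=15°
  d=(0.9659,0.2588)  start (3,5)  tX=0.5280 tY=3.0910  stride 1/|dx|=1.0353 1/|dy|=3.8637
    cross x-line → (4,5), t=0.5280
    cross x-line → (5,5), t=1.5633 (wall)
  → r_6 = 1.5633
beam 7: φ=135°, α=60°
  d=(0.5000,0.8660)  start (3,5)  tX=1.0200 tY=0.9238  stride 1/|dx|=2.0000 1/|dy|=1.1547
    cross y-line → (3,6), t=0.9238
    cross x-line → (4,6), t=1.0200
    cross y-line → (4,7), t=2.0785
    cross x-line → (5,7), t=3.0200 (wall)
  → r_7 = 3.0200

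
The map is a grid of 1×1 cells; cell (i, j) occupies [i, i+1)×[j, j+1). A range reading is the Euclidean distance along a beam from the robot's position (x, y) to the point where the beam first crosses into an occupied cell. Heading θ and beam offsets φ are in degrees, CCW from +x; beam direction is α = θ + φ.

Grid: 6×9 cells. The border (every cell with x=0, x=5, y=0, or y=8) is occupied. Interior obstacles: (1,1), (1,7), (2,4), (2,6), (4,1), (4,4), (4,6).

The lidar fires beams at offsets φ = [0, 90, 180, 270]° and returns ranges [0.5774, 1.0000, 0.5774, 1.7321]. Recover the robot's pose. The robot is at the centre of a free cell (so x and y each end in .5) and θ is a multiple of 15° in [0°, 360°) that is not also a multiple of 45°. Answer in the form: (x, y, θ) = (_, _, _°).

Enumerate (i+0.5, j+0.5, θ) over the 21 free cells and 16 admissible headings. For each, cast all 4 beams and compare to the given ranges.
  (3.5, 3.5, 15°): beam 1 = 1.5529 ≠ 0.5774 ✗
  (2.5, 3.5, 30°): beam 1 = 1.7321 ≠ 0.5774 ✗
  (2.5, 2.5, 345°): beam 1 = 1.9319 ≠ 0.5774 ✗
  (4.5, 5.5, 255°): beam 1 = 0.5176 ≠ 0.5774 ✗
  …
  (1.5, 4.5, 150°): r_1=0.5774, r_2=1.0000, r_3=0.5774, r_4=1.7321 — all match ✓
No second candidate reproduces the full scan.

(x, y, θ) = (1.5, 4.5, 150°)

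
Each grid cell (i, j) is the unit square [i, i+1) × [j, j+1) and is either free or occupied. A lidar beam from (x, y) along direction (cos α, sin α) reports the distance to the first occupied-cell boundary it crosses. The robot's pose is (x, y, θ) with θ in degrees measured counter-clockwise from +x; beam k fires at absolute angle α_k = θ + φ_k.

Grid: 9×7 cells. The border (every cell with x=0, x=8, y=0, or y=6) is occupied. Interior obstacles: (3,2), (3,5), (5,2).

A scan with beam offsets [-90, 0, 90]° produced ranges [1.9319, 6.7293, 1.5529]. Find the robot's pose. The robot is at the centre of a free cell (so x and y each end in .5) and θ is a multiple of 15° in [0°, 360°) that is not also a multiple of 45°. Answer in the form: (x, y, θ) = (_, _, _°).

(x, y, θ) = (1.5, 4.5, 345°)

Enumerate (i+0.5, j+0.5, θ) over the 32 free cells and 16 admissible headings. For each, cast all 3 beams and compare to the given ranges.
  (1.5, 4.5, 120°): beam 1 = 1.7321 ≠ 1.9319 ✗
  (2.5, 3.5, 210°): beam 1 = 2.8868 ≠ 1.9319 ✗
  (3.5, 4.5, 150°): beam 1 = 0.5774 ≠ 1.9319 ✗
  (4.5, 3.5, 255°): beam 1 = 3.6235 ≠ 1.9319 ✗
  …
  (1.5, 4.5, 345°): r_1=1.9319, r_2=6.7293, r_3=1.5529 — all match ✓
No second candidate reproduces the full scan.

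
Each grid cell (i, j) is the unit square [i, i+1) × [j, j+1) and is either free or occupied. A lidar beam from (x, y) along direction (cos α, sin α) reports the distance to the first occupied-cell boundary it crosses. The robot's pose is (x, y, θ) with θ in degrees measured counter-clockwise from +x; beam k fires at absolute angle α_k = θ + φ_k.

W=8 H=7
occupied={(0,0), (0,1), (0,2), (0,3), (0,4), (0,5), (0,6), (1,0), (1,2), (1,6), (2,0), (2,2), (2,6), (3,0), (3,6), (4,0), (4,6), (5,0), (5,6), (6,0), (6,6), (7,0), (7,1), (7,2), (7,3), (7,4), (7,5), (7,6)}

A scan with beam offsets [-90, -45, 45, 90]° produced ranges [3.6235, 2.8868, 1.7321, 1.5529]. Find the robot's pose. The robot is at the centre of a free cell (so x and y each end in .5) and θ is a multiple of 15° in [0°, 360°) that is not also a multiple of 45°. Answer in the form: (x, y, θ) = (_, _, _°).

Candidates: 28 free-cell centres × 16 headings = 448 poses. Raycast each; keep the one whose scan matches to 4 dp.
  (5.5, 4.5, 15°): beam 2 = 1.7321 ≠ 2.8868 ✗
  (5.5, 1.5, 15°): beam 1 = 0.5176 ≠ 3.6235 ✗
  (5.5, 5.5, 255°): beam 1 = 1.9319 ≠ 3.6235 ✗
  (3.5, 4.5, 150°): beam 1 = 1.7321 ≠ 3.6235 ✗
  …
  (4.5, 4.5, 15°): r_1=3.6235, r_2=2.8868, r_3=1.7321, r_4=1.5529 — all match ✓
Only this pose fits every beam.

(x, y, θ) = (4.5, 4.5, 15°)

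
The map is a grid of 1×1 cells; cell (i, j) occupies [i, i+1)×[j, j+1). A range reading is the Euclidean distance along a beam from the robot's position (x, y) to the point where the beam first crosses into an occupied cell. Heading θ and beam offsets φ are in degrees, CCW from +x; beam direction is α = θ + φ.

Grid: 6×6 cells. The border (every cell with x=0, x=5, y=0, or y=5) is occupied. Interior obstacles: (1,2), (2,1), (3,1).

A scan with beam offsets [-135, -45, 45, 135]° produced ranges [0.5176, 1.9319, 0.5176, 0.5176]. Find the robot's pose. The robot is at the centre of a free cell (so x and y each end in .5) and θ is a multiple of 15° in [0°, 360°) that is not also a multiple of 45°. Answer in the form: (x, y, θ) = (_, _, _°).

The pose lattice has 13·16 = 208 candidates. Test each by forward raycasting.
  (2.5, 3.5, 165°): beam 1 = 2.8868 ≠ 0.5176 ✗
  (3.5, 3.5, 210°): beam 1 = 1.5529 ≠ 0.5176 ✗
  (2.5, 2.5, 255°): beam 1 = 2.8868 ≠ 0.5176 ✗
  (1.5, 4.5, 285°): beam 1 = 0.5774 ≠ 0.5176 ✗
  …
  (4.5, 1.5, 120°): r_1=0.5176, r_2=1.9319, r_3=0.5176, r_4=0.5176 — all match ✓
No second candidate reproduces the full scan.

(x, y, θ) = (4.5, 1.5, 120°)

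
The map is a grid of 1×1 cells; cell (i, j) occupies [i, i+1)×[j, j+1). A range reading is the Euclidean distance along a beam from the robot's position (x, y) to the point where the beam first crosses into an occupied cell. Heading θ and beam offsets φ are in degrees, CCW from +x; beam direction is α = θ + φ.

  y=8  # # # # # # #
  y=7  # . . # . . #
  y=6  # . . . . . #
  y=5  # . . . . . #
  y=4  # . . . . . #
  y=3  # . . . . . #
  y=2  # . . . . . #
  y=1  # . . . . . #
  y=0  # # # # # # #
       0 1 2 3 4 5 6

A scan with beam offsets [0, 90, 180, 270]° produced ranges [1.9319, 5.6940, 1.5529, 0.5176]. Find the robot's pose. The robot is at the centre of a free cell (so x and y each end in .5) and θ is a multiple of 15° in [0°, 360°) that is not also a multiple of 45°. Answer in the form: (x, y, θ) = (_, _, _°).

(x, y, θ) = (2.5, 1.5, 345°)

The pose lattice has 34·16 = 544 candidates. Test each by forward raycasting.
  (1.5, 1.5, 105°): beam 2 = 0.5176 ≠ 5.6940 ✗
  (4.5, 4.5, 105°): beam 1 = 2.5882 ≠ 1.9319 ✗
  (3.5, 4.5, 30°): beam 1 = 2.8868 ≠ 1.9319 ✗
  (1.5, 5.5, 15°): beam 1 = 4.6587 ≠ 1.9319 ✗
  (5.5, 5.5, 150°): beam 1 = 5.0000 ≠ 1.9319 ✗
  …
  (2.5, 1.5, 345°): r_1=1.9319, r_2=5.6940, r_3=1.5529, r_4=0.5176 — all match ✓
No second candidate reproduces the full scan.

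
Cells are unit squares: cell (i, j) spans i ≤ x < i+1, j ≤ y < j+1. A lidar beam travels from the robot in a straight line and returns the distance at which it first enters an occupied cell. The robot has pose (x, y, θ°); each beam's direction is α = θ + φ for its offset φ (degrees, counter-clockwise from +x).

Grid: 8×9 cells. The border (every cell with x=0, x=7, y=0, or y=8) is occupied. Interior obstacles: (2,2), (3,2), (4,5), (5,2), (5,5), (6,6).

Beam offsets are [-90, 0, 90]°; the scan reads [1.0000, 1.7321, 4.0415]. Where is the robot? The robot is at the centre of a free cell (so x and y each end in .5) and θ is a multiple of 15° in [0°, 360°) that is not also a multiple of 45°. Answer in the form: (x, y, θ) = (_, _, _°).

(x, y, θ) = (4.5, 3.5, 60°)

Candidates: 36 free-cell centres × 16 headings = 576 poses. Raycast each; keep the one whose scan matches to 4 dp.
  (4.5, 3.5, 345°): beam 1 = 2.5882 ≠ 1.0000 ✗
  (5.5, 7.5, 60°): beam 2 = 0.5774 ≠ 1.7321 ✗
  (4.5, 3.5, 120°): beam 1 = 2.8868 ≠ 1.0000 ✗
  …
  (4.5, 3.5, 60°): r_1=1.0000, r_2=1.7321, r_3=4.0415 — all match ✓
No second candidate reproduces the full scan.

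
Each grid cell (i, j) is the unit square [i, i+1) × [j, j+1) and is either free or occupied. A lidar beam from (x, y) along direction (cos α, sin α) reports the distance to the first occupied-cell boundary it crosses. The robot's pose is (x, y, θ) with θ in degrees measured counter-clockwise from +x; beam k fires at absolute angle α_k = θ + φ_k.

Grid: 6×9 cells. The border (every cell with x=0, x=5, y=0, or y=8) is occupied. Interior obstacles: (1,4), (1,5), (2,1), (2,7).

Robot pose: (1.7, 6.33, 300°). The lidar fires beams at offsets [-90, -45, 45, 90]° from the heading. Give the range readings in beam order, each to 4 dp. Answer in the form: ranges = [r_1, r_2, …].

ranges = [0.6600, 0.3416, 3.4164, 1.3400]

beam 1: φ=-90°, α=210°
  d=(-0.8660,-0.5000)  start (1,6)  tX=0.8083 tY=0.6600  stride 1/|dx|=1.1547 1/|dy|=2.0000
    cross y-line → (1,5), t=0.6600 (wall)
  → r_1 = 0.6600
beam 2: φ=-45°, α=255°
  d=(-0.2588,-0.9659)  start (1,6)  tX=2.7046 tY=0.3416  stride 1/|dx|=3.8637 1/|dy|=1.0353
    cross y-line → (1,5), t=0.3416 (wall)
  → r_2 = 0.3416
beam 3: φ=45°, α=345°
  d=(0.9659,-0.2588)  start (1,6)  tX=0.3106 tY=1.2750  stride 1/|dx|=1.0353 1/|dy|=3.8637
    cross x-line → (2,6), t=0.3106
    cross y-line → (2,5), t=1.2750
    cross x-line → (3,5), t=1.3459
    cross x-line → (4,5), t=2.3811
    cross x-line → (5,5), t=3.4164 (wall)
  → r_3 = 3.4164
beam 4: φ=90°, α=30°
  d=(0.8660,0.5000)  start (1,6)  tX=0.3464 tY=1.3400  stride 1/|dx|=1.1547 1/|dy|=2.0000
    cross x-line → (2,6), t=0.3464
    cross y-line → (2,7), t=1.3400 (wall)
  → r_4 = 1.3400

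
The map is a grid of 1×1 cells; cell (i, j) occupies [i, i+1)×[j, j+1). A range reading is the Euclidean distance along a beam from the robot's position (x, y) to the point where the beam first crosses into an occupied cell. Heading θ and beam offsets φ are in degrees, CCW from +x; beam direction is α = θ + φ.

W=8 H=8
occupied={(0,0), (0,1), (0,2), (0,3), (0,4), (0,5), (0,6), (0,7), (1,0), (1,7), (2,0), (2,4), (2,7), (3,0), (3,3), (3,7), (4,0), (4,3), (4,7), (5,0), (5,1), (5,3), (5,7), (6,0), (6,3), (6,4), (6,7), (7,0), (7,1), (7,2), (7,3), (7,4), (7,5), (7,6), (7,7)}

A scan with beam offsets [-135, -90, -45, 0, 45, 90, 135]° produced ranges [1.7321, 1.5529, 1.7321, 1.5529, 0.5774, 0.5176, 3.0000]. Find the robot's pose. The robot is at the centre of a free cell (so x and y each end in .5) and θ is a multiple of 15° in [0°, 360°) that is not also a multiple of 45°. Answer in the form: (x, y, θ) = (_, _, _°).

The pose lattice has 29·16 = 464 candidates. Test each by forward raycasting.
  (2.5, 1.5, 30°): beam 1 = 0.5176 ≠ 1.7321 ✗
  (6.5, 6.5, 105°): beam 1 = 0.5774 ≠ 1.7321 ✗
  (4.5, 1.5, 120°): beam 1 = 0.5176 ≠ 1.7321 ✗
  …
  (2.5, 5.5, 195°): r_1=1.7321, r_2=1.5529, r_3=1.7321, r_4=1.5529, r_5=0.5774, r_6=0.5176, r_7=3.0000 — all match ✓
Unique over the lattice → pose = (2.5, 5.5, 195°).

(x, y, θ) = (2.5, 5.5, 195°)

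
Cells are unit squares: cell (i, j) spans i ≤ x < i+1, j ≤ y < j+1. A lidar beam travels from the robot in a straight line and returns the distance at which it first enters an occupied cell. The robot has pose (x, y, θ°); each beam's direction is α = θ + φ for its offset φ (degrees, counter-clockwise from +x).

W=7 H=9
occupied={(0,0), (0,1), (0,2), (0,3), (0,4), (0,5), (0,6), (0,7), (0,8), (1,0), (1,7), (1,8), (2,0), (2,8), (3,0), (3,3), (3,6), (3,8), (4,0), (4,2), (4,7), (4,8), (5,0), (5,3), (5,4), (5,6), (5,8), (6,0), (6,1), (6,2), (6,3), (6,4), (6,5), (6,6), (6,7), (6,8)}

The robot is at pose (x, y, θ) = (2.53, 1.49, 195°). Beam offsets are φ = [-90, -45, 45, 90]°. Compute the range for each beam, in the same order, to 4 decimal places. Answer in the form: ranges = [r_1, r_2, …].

beam 1: φ=-90°, α=105°
  dir = (cos 105°, sin 105°) = (-0.2588, 0.9659); from cell (2,1)
  next x-line at t=2.0478, next y-line at t=0.5280; Δt_x=3.8637, Δt_y=1.0353
    y: enter (2,2) at t=0.5280
    y: enter (2,3) at t=1.5633
    x: enter (1,3) at t=2.0478
    y: enter (1,4) at t=2.5985
    y: enter (1,5) at t=3.6338
    y: enter (1,6) at t=4.6691
    y: enter (1,7) at t=5.7044 ← occupied
  → r_1 = 5.7044
beam 2: φ=-45°, α=150°
  dir = (cos 150°, sin 150°) = (-0.8660, 0.5000); from cell (2,1)
  next x-line at t=0.6120, next y-line at t=1.0200; Δt_x=1.1547, Δt_y=2.0000
    x: enter (1,1) at t=0.6120
    y: enter (1,2) at t=1.0200
    x: enter (0,2) at t=1.7667 ← occupied
  → r_2 = 1.7667
beam 3: φ=45°, α=240°
  dir = (cos 240°, sin 240°) = (-0.5000, -0.8660); from cell (2,1)
  next x-line at t=1.0600, next y-line at t=0.5658; Δt_x=2.0000, Δt_y=1.1547
    y: enter (2,0) at t=0.5658 ← occupied
  → r_3 = 0.5658
beam 4: φ=90°, α=285°
  dir = (cos 285°, sin 285°) = (0.2588, -0.9659); from cell (2,1)
  next x-line at t=1.8159, next y-line at t=0.5073; Δt_x=3.8637, Δt_y=1.0353
    y: enter (2,0) at t=0.5073 ← occupied
  → r_4 = 0.5073

ranges = [5.7044, 1.7667, 0.5658, 0.5073]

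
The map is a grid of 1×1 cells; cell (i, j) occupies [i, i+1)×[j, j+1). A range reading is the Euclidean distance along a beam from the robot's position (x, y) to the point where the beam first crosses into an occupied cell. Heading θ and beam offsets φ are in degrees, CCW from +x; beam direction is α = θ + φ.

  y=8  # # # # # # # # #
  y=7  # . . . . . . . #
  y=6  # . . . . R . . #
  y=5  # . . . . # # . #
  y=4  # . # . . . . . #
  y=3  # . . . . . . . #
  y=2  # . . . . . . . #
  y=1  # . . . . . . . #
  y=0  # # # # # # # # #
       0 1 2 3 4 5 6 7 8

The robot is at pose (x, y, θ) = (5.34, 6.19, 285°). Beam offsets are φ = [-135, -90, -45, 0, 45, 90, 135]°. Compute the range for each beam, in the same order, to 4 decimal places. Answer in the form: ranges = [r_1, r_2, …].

ranges = [3.6200, 4.4931, 0.2194, 0.1967, 0.3800, 2.7538, 2.0900]

beam 1: φ=-135°, α=150°
  direction (-0.8660, 0.5000); cell (5,6); t to first gridline: x 0.3926, y 1.6200 (then +1.1547 / +2.0000)
    (4,6) via x @ 0.3926
    (3,6) via x @ 1.5473
    (3,7) via y @ 1.6200
    (2,7) via x @ 2.7020
    (2,8) via y @ 3.6200  # hit
  → r_1 = 3.6200
beam 2: φ=-90°, α=195°
  direction (-0.9659, -0.2588); cell (5,6); t to first gridline: x 0.3520, y 0.7341 (then +1.0353 / +3.8637)
    (4,6) via x @ 0.3520
    (4,5) via y @ 0.7341
    (3,5) via x @ 1.3873
    (2,5) via x @ 2.4225
    (1,5) via x @ 3.4578
    (0,5) via x @ 4.4931  # hit
  → r_2 = 4.4931
beam 3: φ=-45°, α=240°
  direction (-0.5000, -0.8660); cell (5,6); t to first gridline: x 0.6800, y 0.2194 (then +2.0000 / +1.1547)
    (5,5) via y @ 0.2194  # hit
  → r_3 = 0.2194
beam 4: φ=0°, α=285°
  direction (0.2588, -0.9659); cell (5,6); t to first gridline: x 2.5500, y 0.1967 (then +3.8637 / +1.0353)
    (5,5) via y @ 0.1967  # hit
  → r_4 = 0.1967
beam 5: φ=45°, α=330°
  direction (0.8660, -0.5000); cell (5,6); t to first gridline: x 0.7621, y 0.3800 (then +1.1547 / +2.0000)
    (5,5) via y @ 0.3800  # hit
  → r_5 = 0.3800
beam 6: φ=90°, α=15°
  direction (0.9659, 0.2588); cell (5,6); t to first gridline: x 0.6833, y 3.1296 (then +1.0353 / +3.8637)
    (6,6) via x @ 0.6833
    (7,6) via x @ 1.7186
    (8,6) via x @ 2.7538  # hit
  → r_6 = 2.7538
beam 7: φ=135°, α=60°
  direction (0.5000, 0.8660); cell (5,6); t to first gridline: x 1.3200, y 0.9353 (then +2.0000 / +1.1547)
    (5,7) via y @ 0.9353
    (6,7) via x @ 1.3200
    (6,8) via y @ 2.0900  # hit
  → r_7 = 2.0900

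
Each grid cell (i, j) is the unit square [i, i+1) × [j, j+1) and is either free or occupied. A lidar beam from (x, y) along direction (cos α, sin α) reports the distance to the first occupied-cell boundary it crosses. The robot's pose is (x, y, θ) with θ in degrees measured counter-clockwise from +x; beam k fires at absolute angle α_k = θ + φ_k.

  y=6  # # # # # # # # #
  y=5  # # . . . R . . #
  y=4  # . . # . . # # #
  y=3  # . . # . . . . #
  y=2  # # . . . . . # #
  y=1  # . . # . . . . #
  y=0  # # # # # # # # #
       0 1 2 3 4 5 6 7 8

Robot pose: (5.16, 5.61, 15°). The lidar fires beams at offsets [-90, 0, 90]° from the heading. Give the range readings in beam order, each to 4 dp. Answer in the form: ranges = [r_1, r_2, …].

ranges = [4.7726, 1.5068, 0.4038]

beam 1: φ=-90°, α=285°
  d=(0.2588,-0.9659)  start (5,5)  tX=3.2455 tY=0.6315  stride 1/|dx|=3.8637 1/|dy|=1.0353
    cross y-line → (5,4), t=0.6315
    cross y-line → (5,3), t=1.6668
    cross y-line → (5,2), t=2.7021
    cross x-line → (6,2), t=3.2455
    cross y-line → (6,1), t=3.7373
    cross y-line → (6,0), t=4.7726 (wall)
  → r_1 = 4.7726
beam 2: φ=0°, α=15°
  d=(0.9659,0.2588)  start (5,5)  tX=0.8696 tY=1.5068  stride 1/|dx|=1.0353 1/|dy|=3.8637
    cross x-line → (6,5), t=0.8696
    cross y-line → (6,6), t=1.5068 (wall)
  → r_2 = 1.5068
beam 3: φ=90°, α=105°
  d=(-0.2588,0.9659)  start (5,5)  tX=0.6182 tY=0.4038  stride 1/|dx|=3.8637 1/|dy|=1.0353
    cross y-line → (5,6), t=0.4038 (wall)
  → r_3 = 0.4038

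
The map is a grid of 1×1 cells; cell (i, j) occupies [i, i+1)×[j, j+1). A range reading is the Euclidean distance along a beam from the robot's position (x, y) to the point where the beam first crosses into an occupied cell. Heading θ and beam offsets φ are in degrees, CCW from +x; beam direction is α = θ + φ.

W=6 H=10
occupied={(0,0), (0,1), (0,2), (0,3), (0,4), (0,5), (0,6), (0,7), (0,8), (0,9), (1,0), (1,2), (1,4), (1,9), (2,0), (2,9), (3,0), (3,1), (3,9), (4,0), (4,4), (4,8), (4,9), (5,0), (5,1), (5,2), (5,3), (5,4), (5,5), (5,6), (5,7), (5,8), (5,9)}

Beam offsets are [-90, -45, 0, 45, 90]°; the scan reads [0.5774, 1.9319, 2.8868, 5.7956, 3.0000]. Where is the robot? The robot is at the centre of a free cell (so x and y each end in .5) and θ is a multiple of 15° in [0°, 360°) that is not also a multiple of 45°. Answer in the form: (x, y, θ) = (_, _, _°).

(x, y, θ) = (3.5, 8.5, 210°)

Candidates: 27 free-cell centres × 16 headings = 432 poses. Raycast each; keep the one whose scan matches to 4 dp.
  (4.5, 5.5, 105°): beam 1 = 0.5176 ≠ 0.5774 ✗
  (2.5, 5.5, 195°): beam 1 = 3.6235 ≠ 0.5774 ✗
  (2.5, 5.5, 105°): beam 1 = 2.5882 ≠ 0.5774 ✗
  (1.5, 5.5, 300°): beam 2 = 0.5176 ≠ 1.9319 ✗
  …
  (3.5, 8.5, 210°): r_1=0.5774, r_2=1.9319, r_3=2.8868, r_4=5.7956, r_5=3.0000 — all match ✓
Only this pose fits every beam.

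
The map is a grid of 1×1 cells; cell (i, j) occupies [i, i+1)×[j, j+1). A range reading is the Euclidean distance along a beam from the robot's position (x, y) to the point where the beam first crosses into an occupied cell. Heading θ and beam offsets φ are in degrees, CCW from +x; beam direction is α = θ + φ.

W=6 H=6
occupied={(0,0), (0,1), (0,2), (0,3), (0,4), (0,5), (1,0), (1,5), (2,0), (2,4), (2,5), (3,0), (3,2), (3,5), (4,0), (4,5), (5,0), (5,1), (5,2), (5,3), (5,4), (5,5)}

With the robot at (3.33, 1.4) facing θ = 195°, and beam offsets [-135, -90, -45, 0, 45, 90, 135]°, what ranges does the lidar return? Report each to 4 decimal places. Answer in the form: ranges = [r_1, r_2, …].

beam 1: φ=-135°, α=60°
  d=(0.5000,0.8660)  start (3,1)  tX=1.3400 tY=0.6928  stride 1/|dx|=2.0000 1/|dy|=1.1547
    cross y-line → (3,2), t=0.6928 (wall)
  → r_1 = 0.6928
beam 2: φ=-90°, α=105°
  d=(-0.2588,0.9659)  start (3,1)  tX=1.2750 tY=0.6212  stride 1/|dx|=3.8637 1/|dy|=1.0353
    cross y-line → (3,2), t=0.6212 (wall)
  → r_2 = 0.6212
beam 3: φ=-45°, α=150°
  d=(-0.8660,0.5000)  start (3,1)  tX=0.3811 tY=1.2000  stride 1/|dx|=1.1547 1/|dy|=2.0000
    cross x-line → (2,1), t=0.3811
    cross y-line → (2,2), t=1.2000
    cross x-line → (1,2), t=1.5358
    cross x-line → (0,2), t=2.6905 (wall)
  → r_3 = 2.6905
beam 4: φ=0°, α=195°
  d=(-0.9659,-0.2588)  start (3,1)  tX=0.3416 tY=1.5455  stride 1/|dx|=1.0353 1/|dy|=3.8637
    cross x-line → (2,1), t=0.3416
    cross x-line → (1,1), t=1.3769
    cross y-line → (1,0), t=1.5455 (wall)
  → r_4 = 1.5455
beam 5: φ=45°, α=240°
  d=(-0.5000,-0.8660)  start (3,1)  tX=0.6600 tY=0.4619  stride 1/|dx|=2.0000 1/|dy|=1.1547
    cross y-line → (3,0), t=0.4619 (wall)
  → r_5 = 0.4619
beam 6: φ=90°, α=285°
  d=(0.2588,-0.9659)  start (3,1)  tX=2.5887 tY=0.4141  stride 1/|dx|=3.8637 1/|dy|=1.0353
    cross y-line → (3,0), t=0.4141 (wall)
  → r_6 = 0.4141
beam 7: φ=135°, α=330°
  d=(0.8660,-0.5000)  start (3,1)  tX=0.7736 tY=0.8000  stride 1/|dx|=1.1547 1/|dy|=2.0000
    cross x-line → (4,1), t=0.7736
    cross y-line → (4,0), t=0.8000 (wall)
  → r_7 = 0.8000

ranges = [0.6928, 0.6212, 2.6905, 1.5455, 0.4619, 0.4141, 0.8000]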